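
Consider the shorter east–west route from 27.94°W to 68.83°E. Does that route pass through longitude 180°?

No

Signed shortest Δλ = ((68.83 − -27.94 + 180) mod 360) − 180 = 96.77°.
Going east by 96.77° from -27.94° reaches +68.83° without touching 180°.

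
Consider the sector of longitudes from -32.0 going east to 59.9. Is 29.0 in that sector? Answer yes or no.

Band width going east from -32.0° to +59.9°: ((59.9 − -32.0) mod 360) = 91.9°.
Offset of +29.0° east of the west edge: ((29.0 − -32.0) mod 360) = 61.0°.
61.0° ≤ 91.9° ⇒ inside.

Yes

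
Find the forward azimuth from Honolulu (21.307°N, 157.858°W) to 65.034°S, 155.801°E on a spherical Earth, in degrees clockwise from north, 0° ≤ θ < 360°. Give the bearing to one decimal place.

Δλ = 155.801 − -157.858 = 313.659°; wrapped into (−180°, 180°]: -46.341°.
θ = atan2( sin Δλ · cos φ₂ , cos φ₁ · sin φ₂ − sin φ₁ · cos φ₂ · cos Δλ )
  = atan2(-0.30536, -0.95047) = -162.189° → normalised to [0°, 360°): 197.811°.

197.8°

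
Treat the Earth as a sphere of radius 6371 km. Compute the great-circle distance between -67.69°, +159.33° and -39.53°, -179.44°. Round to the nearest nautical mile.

1830 nmi

Δλ = -179.44 − 159.33 = -338.77°; wrapped into (−180°, 180°]: 21.23°.
Δφ = -39.53 − -67.69 = 28.16°.
a = sin²(Δφ/2) + cos φ₁ · cos φ₂ · sin²(Δλ/2) = 0.069119.
c = 2·atan2(√a, √(1−a)) = 0.53206 rad → d = 6371·c ≈ 3389.77 km ≈ 1830.33 nmi.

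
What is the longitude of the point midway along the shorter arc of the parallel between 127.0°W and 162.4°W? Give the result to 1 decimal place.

144.7°W

Signed shortest Δλ from -127.0° to -162.4° is -35.4°.
Midpoint longitude = -127.0° + (-35.4°)/2 = -127.0° − 17.7° = -144.7°.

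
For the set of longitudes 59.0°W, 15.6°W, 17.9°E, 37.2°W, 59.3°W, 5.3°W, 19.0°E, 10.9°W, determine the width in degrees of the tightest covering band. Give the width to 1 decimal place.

Sort the longitudes: -59.3°, -59.0°, -37.2°, -15.6°, -10.9°, -5.3°, +17.9°, +19.0°.
Eastward gaps between consecutive values (wrapping around): 0.3°, 21.8°, 21.6°, 4.7°, 5.6°, 23.2°, 1.1°, 281.7°.
Largest gap = 281.7° ⇒ minimal covering band is its complement: 360° − 281.7° = 78.3°.
Band runs from -59.3° eastward to +19.0°.

78.3°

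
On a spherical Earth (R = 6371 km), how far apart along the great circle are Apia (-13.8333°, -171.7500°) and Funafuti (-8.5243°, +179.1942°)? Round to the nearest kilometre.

1150 km

Δλ = 179.1942 − -171.7500 = 350.9442°; wrapped into (−180°, 180°]: -9.0558°.
Δφ = -8.5243 − -13.8333 = 5.3090°.
a = sin²(Δφ/2) + cos φ₁ · cos φ₂ · sin²(Δλ/2) = 0.008130.
c = 2·atan2(√a, √(1−a)) = 0.18057 rad → d = 6371·c ≈ 1150.43 km.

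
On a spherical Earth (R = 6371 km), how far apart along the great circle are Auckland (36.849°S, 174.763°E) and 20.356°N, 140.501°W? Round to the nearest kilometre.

Δλ = -140.501 − 174.763 = -315.264°; wrapped into (−180°, 180°]: 44.736°.
Δφ = 20.356 − -36.849 = 57.205°.
a = sin²(Δφ/2) + cos φ₁ · cos φ₂ · sin²(Δλ/2) = 0.337834.
c = 2·atan2(√a, √(1−a)) = 1.24049 rad → d = 6371·c ≈ 7903.17 km.

7903 km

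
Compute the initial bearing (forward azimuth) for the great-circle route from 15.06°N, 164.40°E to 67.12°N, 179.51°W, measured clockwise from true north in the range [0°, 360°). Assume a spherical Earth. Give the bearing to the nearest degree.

Δλ = -179.51 − 164.40 = -343.91°; wrapped into (−180°, 180°]: 16.09°.
θ = atan2( sin Δλ · cos φ₂ , cos φ₁ · sin φ₂ − sin φ₁ · cos φ₂ · cos Δλ )
  = atan2(0.10776, 0.79261) = 7.742° → normalised to [0°, 360°): 7.742°.

8°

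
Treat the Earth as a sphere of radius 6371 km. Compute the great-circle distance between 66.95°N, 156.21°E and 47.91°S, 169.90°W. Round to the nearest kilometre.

13089 km

Δλ = -169.90 − 156.21 = -326.11°; wrapped into (−180°, 180°]: 33.89°.
Δφ = -47.91 − 66.95 = -114.86°.
a = sin²(Δφ/2) + cos φ₁ · cos φ₂ · sin²(Δλ/2) = 0.732495.
c = 2·atan2(√a, √(1−a)) = 2.05442 rad → d = 6371·c ≈ 13088.70 km.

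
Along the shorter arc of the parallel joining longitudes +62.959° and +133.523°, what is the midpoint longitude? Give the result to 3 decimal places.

Signed shortest Δλ from +62.959° to +133.523° is +70.564°.
Midpoint longitude = +62.959° + (+70.564°)/2 = +62.959° + 35.282° = +98.241°.

+98.241°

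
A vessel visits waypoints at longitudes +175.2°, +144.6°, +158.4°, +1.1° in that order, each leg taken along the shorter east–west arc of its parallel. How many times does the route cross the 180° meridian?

0

Leg 1: +175.2° → +144.6°, shortest Δλ = -30.6° (west) — does not cross 180°.
Leg 2: +144.6° → +158.4°, shortest Δλ = 13.8° (east) — does not cross 180°.
Leg 3: +158.4° → +1.1°, shortest Δλ = -157.3° (west) — does not cross 180°.
Total crossings: 0.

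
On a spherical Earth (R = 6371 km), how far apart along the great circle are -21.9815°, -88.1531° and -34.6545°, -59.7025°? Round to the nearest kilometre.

3106 km

Δλ = -59.7025 − -88.1531 = 28.4506°.
Δφ = -34.6545 − -21.9815 = -12.6730°.
a = sin²(Δφ/2) + cos φ₁ · cos φ₂ · sin²(Δλ/2) = 0.058243.
c = 2·atan2(√a, √(1−a)) = 0.48749 rad → d = 6371·c ≈ 3105.77 km.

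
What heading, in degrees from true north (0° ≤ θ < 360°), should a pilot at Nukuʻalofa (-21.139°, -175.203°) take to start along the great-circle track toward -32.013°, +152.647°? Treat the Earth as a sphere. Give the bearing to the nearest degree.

242°

Δλ = 152.647 − -175.203 = 327.850°; wrapped into (−180°, 180°]: -32.150°.
θ = atan2( sin Δλ · cos φ₂ , cos φ₁ · sin φ₂ − sin φ₁ · cos φ₂ · cos Δλ )
  = atan2(-0.45121, -0.23554) = -117.565° → normalised to [0°, 360°): 242.435°.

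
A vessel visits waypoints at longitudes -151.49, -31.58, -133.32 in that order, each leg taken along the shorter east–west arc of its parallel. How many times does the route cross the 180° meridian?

Leg 1: -151.49° → -31.58°, shortest Δλ = 119.91° (east) — does not cross 180°.
Leg 2: -31.58° → -133.32°, shortest Δλ = -101.74° (west) — does not cross 180°.
Total crossings: 0.

0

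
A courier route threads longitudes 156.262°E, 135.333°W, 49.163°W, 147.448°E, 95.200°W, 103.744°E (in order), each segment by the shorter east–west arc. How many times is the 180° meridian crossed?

Leg 1: +156.262° → -135.333°, shortest Δλ = 68.405° (east) — crosses 180°.
Leg 2: -135.333° → -49.163°, shortest Δλ = 86.17° (east) — does not cross 180°.
Leg 3: -49.163° → +147.448°, shortest Δλ = -163.389° (west) — crosses 180°.
Leg 4: +147.448° → -95.200°, shortest Δλ = 117.352° (east) — crosses 180°.
Leg 5: -95.200° → +103.744°, shortest Δλ = -161.056° (west) — crosses 180°.
Total crossings: 4.

4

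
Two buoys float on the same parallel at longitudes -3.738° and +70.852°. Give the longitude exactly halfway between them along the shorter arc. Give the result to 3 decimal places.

Signed shortest Δλ from -3.738° to +70.852° is +74.590°.
Midpoint longitude = -3.738° + (+74.590°)/2 = -3.738° + 37.295° = +33.557°.

+33.557°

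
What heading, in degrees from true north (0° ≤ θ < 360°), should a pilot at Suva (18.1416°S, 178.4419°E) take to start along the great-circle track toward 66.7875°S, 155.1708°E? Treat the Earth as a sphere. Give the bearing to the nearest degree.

192°

Δλ = 155.1708 − 178.4419 = -23.2711°.
θ = atan2( sin Δλ · cos φ₂ , cos φ₁ · sin φ₂ − sin φ₁ · cos φ₂ · cos Δλ )
  = atan2(-0.15572, -0.76062) = -168.430° → normalised to [0°, 360°): 191.570°.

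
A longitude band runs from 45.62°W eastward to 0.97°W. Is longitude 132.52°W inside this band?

No

Band width going east from -45.62° to -0.97°: ((-0.97 − -45.62) mod 360) = 44.65°.
Offset of -132.52° east of the west edge: ((-132.52 − -45.62) mod 360) = 273.10°.
273.10° > 44.65° ⇒ outside.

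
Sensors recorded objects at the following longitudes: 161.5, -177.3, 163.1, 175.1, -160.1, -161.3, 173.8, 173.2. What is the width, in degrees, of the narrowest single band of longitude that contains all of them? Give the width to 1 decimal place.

Sort the longitudes: -177.3°, -161.3°, -160.1°, +161.5°, +163.1°, +173.2°, +173.8°, +175.1°.
Eastward gaps between consecutive values (wrapping around): 16.0°, 1.2°, 321.6°, 1.6°, 10.1°, 0.6°, 1.3°, 7.6°.
Largest gap = 321.6° ⇒ minimal covering band is its complement: 360° − 321.6° = 38.4°.
Band runs from +161.5° eastward to -160.1°, crossing the antimeridian.

38.4°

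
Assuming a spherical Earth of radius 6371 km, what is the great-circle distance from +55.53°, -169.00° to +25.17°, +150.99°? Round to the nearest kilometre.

4672 km

Δλ = 150.99 − -169.00 = 319.99°; wrapped into (−180°, 180°]: -40.01°.
Δφ = 25.17 − 55.53 = -30.36°.
a = sin²(Δφ/2) + cos φ₁ · cos φ₂ · sin²(Δλ/2) = 0.128516.
c = 2·atan2(√a, √(1−a)) = 0.73330 rad → d = 6371·c ≈ 4671.86 km.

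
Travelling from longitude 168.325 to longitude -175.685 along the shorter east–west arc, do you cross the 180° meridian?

Naïve |-175.685 − 168.325| = 344.01° > 180°, so the shorter arc goes the other way round — across 180°.
Signed shortest Δλ = ((-175.685 − 168.325 + 180) mod 360) − 180 = 15.99°.
Going east by 15.99° from +168.325° passes through 180° before reaching -175.685°.

Yes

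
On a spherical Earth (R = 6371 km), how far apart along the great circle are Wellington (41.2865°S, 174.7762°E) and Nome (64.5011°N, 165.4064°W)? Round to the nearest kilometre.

11890 km

Δλ = -165.4064 − 174.7762 = -340.1826°; wrapped into (−180°, 180°]: 19.8174°.
Δφ = 64.5011 − -41.2865 = 105.7876°.
a = sin²(Δφ/2) + cos φ₁ · cos φ₂ · sin²(Δλ/2) = 0.645615.
c = 2·atan2(√a, √(1−a)) = 1.86631 rad → d = 6371·c ≈ 11890.25 km.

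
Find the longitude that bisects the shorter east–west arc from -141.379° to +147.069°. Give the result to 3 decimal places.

Signed shortest Δλ from -141.379° to +147.069° is -71.552°.
Midpoint longitude = -141.379° + (-71.552°)/2 = -141.379° − 35.776° = -177.155°.
(The naïve average (-141.379 + +147.069)/2 = 2.845° is on the wrong side of the globe.)

-177.155°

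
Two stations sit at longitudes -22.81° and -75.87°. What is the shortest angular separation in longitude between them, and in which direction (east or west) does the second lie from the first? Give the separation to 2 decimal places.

53.06° west

Raw difference: -75.87 − -22.81 = -53.06°.
Normalise into (−180°, 180°]: -53.06° stays -53.06°.
Negative ⇒ the second point lies to the west; separation 53.06°.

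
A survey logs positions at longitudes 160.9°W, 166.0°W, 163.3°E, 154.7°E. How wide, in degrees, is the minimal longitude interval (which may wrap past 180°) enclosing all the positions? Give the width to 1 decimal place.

44.4°

Sort the longitudes: -166.0°, -160.9°, +154.7°, +163.3°.
Eastward gaps between consecutive values (wrapping around): 5.1°, 315.6°, 8.6°, 30.7°.
Largest gap = 315.6° ⇒ minimal covering band is its complement: 360° − 315.6° = 44.4°.
Band runs from +154.7° eastward to -160.9°, crossing the antimeridian.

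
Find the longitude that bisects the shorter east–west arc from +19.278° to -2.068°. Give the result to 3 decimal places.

+8.605°

Signed shortest Δλ from +19.278° to -2.068° is -21.346°.
Midpoint longitude = +19.278° + (-21.346°)/2 = +19.278° − 10.673° = +8.605°.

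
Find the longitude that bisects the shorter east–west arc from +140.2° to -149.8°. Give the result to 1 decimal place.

Signed shortest Δλ from +140.2° to -149.8° is +70.0°.
Midpoint longitude = +140.2° + (+70.0°)/2 = +140.2° + 35.0° = +175.2°.
(The naïve average (+140.2 + -149.8)/2 = -4.8° is on the wrong side of the globe.)

+175.2°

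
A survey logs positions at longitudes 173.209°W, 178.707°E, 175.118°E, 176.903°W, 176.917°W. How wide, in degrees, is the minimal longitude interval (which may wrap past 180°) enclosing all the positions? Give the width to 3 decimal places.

11.673°

Sort the longitudes: -176.917°, -176.903°, -173.209°, +175.118°, +178.707°.
Eastward gaps between consecutive values (wrapping around): 0.014°, 3.694°, 348.327°, 3.589°, 4.376°.
Largest gap = 348.327° ⇒ minimal covering band is its complement: 360° − 348.327° = 11.673°.
Band runs from +175.118° eastward to -173.209°, crossing the antimeridian.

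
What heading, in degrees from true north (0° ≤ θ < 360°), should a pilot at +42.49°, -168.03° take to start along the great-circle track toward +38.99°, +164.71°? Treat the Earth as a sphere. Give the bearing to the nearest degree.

270°

Δλ = 164.71 − -168.03 = 332.74°; wrapped into (−180°, 180°]: -27.26°.
θ = atan2( sin Δλ · cos φ₂ , cos φ₁ · sin φ₂ − sin φ₁ · cos φ₂ · cos Δλ )
  = atan2(-0.35601, -0.00274) = -90.441° → normalised to [0°, 360°): 269.559°.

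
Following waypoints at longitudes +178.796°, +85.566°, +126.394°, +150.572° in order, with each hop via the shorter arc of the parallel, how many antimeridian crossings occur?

0

Leg 1: +178.796° → +85.566°, shortest Δλ = -93.23° (west) — does not cross 180°.
Leg 2: +85.566° → +126.394°, shortest Δλ = 40.828° (east) — does not cross 180°.
Leg 3: +126.394° → +150.572°, shortest Δλ = 24.178° (east) — does not cross 180°.
Total crossings: 0.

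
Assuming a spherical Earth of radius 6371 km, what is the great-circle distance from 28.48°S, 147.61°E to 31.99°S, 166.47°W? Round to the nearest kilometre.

4396 km

Δλ = -166.47 − 147.61 = -314.08°; wrapped into (−180°, 180°]: 45.92°.
Δφ = -31.99 − -28.48 = -3.51°.
a = sin²(Δφ/2) + cos φ₁ · cos φ₂ · sin²(Δλ/2) = 0.114380.
c = 2·atan2(√a, √(1−a)) = 0.69001 rad → d = 6371·c ≈ 4396.05 km.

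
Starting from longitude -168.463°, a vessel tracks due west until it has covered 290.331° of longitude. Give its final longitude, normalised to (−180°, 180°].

Start at -168.463°; shift −290.331° → -458.794°.
-458.794° lies outside (−180°, 180°]; add 360° → -98.794°.

-98.794°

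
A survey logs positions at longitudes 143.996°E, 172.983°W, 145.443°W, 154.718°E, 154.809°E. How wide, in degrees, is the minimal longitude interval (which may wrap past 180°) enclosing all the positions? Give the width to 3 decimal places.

70.561°

Sort the longitudes: -172.983°, -145.443°, +143.996°, +154.718°, +154.809°.
Eastward gaps between consecutive values (wrapping around): 27.540°, 289.439°, 10.722°, 0.091°, 32.208°.
Largest gap = 289.439° ⇒ minimal covering band is its complement: 360° − 289.439° = 70.561°.
Band runs from +143.996° eastward to -145.443°, crossing the antimeridian.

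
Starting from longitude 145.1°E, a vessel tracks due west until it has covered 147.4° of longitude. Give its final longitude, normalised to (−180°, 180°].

Start at +145.1°; shift −147.4° → -2.3°.
-2.3° already lies in (−180°, 180°].

2.3°W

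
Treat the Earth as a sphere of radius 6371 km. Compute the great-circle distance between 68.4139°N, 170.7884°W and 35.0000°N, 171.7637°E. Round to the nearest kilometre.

3873 km

Δλ = 171.7637 − -170.7884 = 342.5521°; wrapped into (−180°, 180°]: -17.4479°.
Δφ = 35.0000 − 68.4139 = -33.4139°.
a = sin²(Δφ/2) + cos φ₁ · cos φ₂ · sin²(Δλ/2) = 0.089576.
c = 2·atan2(√a, √(1−a)) = 0.60790 rad → d = 6371·c ≈ 3872.94 km.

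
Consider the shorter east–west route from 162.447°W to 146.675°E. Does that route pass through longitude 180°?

Yes

Naïve |146.675 − -162.447| = 309.122° > 180°, so the shorter arc goes the other way round — across 180°.
Signed shortest Δλ = ((146.675 − -162.447 + 180) mod 360) − 180 = -50.878°.
Going west by 50.878° from -162.447° passes through 180° before reaching +146.675°.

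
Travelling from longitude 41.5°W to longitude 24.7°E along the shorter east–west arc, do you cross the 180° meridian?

Signed shortest Δλ = ((24.7 − -41.5 + 180) mod 360) − 180 = 66.2°.
Going east by 66.2° from -41.5° reaches +24.7° without touching 180°.

No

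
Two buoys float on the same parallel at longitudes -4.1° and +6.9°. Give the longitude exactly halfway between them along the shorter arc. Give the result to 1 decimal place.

+1.4°

Signed shortest Δλ from -4.1° to +6.9° is +11.0°.
Midpoint longitude = -4.1° + (+11.0°)/2 = -4.1° + 5.5° = +1.4°.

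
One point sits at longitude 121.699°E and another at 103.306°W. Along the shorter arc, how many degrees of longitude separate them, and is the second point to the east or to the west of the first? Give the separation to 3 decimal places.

134.995° east

Raw difference: -103.306 − 121.699 = -225.005°.
Normalise into (−180°, 180°]: -225.005° + 360° = 134.995°.
Positive ⇒ the second point lies to the east; separation 134.995°.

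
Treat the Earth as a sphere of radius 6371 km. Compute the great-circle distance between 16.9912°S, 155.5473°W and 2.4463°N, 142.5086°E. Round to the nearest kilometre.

7127 km

Δλ = 142.5086 − -155.5473 = 298.0559°; wrapped into (−180°, 180°]: -61.9441°.
Δφ = 2.4463 − -16.9912 = 19.4375°.
a = sin²(Δφ/2) + cos φ₁ · cos φ₂ · sin²(Δλ/2) = 0.281540.
c = 2·atan2(√a, √(1−a)) = 1.11863 rad → d = 6371·c ≈ 7126.76 km.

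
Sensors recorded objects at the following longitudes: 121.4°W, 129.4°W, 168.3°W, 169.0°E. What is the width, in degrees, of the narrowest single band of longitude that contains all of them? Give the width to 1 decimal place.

Sort the longitudes: -168.3°, -129.4°, -121.4°, +169.0°.
Eastward gaps between consecutive values (wrapping around): 38.9°, 8.0°, 290.4°, 22.7°.
Largest gap = 290.4° ⇒ minimal covering band is its complement: 360° − 290.4° = 69.6°.
Band runs from +169.0° eastward to -121.4°, crossing the antimeridian.

69.6°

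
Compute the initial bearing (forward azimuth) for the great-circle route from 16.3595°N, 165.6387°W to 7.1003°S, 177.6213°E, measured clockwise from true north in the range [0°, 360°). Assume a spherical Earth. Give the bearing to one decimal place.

Δλ = 177.6213 − -165.6387 = 343.2600°; wrapped into (−180°, 180°]: -16.7400°.
θ = atan2( sin Δλ · cos φ₂ , cos φ₁ · sin φ₂ − sin φ₁ · cos φ₂ · cos Δλ )
  = atan2(-0.28582, -0.38626) = -143.500° → normalised to [0°, 360°): 216.500°.

216.5°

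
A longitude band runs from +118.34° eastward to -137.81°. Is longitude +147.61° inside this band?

Yes

Band width going east from +118.34° to -137.81°: ((-137.81 − 118.34) mod 360) = 103.85°.
Offset of +147.61° east of the west edge: ((147.61 − 118.34) mod 360) = 29.27°.
29.27° ≤ 103.85° ⇒ inside.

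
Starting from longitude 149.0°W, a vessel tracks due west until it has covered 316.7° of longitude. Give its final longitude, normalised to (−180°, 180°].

Start at -149.0°; shift −316.7° → -465.7°.
-465.7° lies outside (−180°, 180°]; add 360° → -105.7°.

105.7°W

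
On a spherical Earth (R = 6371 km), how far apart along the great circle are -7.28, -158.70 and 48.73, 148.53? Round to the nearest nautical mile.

4353 nmi

Δλ = 148.53 − -158.70 = 307.23°; wrapped into (−180°, 180°]: -52.77°.
Δφ = 48.73 − -7.28 = 56.01°.
a = sin²(Δφ/2) + cos φ₁ · cos φ₂ · sin²(Δλ/2) = 0.349693.
c = 2·atan2(√a, √(1−a)) = 1.26546 rad → d = 6371·c ≈ 8062.25 km ≈ 4353.26 nmi.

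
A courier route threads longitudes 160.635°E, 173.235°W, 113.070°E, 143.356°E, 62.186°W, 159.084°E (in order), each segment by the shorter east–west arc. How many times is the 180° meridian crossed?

Leg 1: +160.635° → -173.235°, shortest Δλ = 26.13° (east) — crosses 180°.
Leg 2: -173.235° → +113.070°, shortest Δλ = -73.695° (west) — crosses 180°.
Leg 3: +113.070° → +143.356°, shortest Δλ = 30.286° (east) — does not cross 180°.
Leg 4: +143.356° → -62.186°, shortest Δλ = 154.458° (east) — crosses 180°.
Leg 5: -62.186° → +159.084°, shortest Δλ = -138.73° (west) — crosses 180°.
Total crossings: 4.

4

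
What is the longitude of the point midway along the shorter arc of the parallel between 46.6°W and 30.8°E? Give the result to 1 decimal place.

Signed shortest Δλ from -46.6° to +30.8° is +77.4°.
Midpoint longitude = -46.6° + (+77.4°)/2 = -46.6° + 38.7° = -7.9°.

7.9°W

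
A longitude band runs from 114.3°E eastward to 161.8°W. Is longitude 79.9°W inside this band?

Band width going east from +114.3° to -161.8°: ((-161.8 − 114.3) mod 360) = 83.9°.
Offset of -79.9° east of the west edge: ((-79.9 − 114.3) mod 360) = 165.8°.
165.8° > 83.9° ⇒ outside.

No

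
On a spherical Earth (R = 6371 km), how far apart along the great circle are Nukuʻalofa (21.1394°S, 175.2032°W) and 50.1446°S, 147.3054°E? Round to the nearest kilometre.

4594 km

Δλ = 147.3054 − -175.2032 = 322.5086°; wrapped into (−180°, 180°]: -37.4914°.
Δφ = -50.1446 − -21.1394 = -29.0052°.
a = sin²(Δφ/2) + cos φ₁ · cos φ₂ · sin²(Δλ/2) = 0.124444.
c = 2·atan2(√a, √(1−a)) = 0.72105 rad → d = 6371·c ≈ 4593.82 km.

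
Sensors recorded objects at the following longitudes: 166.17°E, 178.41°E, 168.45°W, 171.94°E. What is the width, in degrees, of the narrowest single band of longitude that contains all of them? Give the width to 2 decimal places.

Sort the longitudes: -168.45°, +166.17°, +171.94°, +178.41°.
Eastward gaps between consecutive values (wrapping around): 334.62°, 5.77°, 6.47°, 13.14°.
Largest gap = 334.62° ⇒ minimal covering band is its complement: 360° − 334.62° = 25.38°.
Band runs from +166.17° eastward to -168.45°, crossing the antimeridian.

25.38°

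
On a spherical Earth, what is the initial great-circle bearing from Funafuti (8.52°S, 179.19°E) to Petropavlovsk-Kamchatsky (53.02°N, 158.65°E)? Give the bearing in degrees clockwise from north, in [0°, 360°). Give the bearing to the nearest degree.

346°

Δλ = 158.65 − 179.19 = -20.54°.
θ = atan2( sin Δλ · cos φ₂ , cos φ₁ · sin φ₂ − sin φ₁ · cos φ₂ · cos Δλ )
  = atan2(-0.21106, 0.87348) = -13.584° → normalised to [0°, 360°): 346.416°.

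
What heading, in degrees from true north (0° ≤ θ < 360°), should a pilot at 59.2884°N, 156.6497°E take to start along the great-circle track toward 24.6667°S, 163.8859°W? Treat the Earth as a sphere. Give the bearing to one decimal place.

144.7°

Δλ = -163.8859 − 156.6497 = -320.5356°; wrapped into (−180°, 180°]: 39.4644°.
θ = atan2( sin Δλ · cos φ₂ , cos φ₁ · sin φ₂ − sin φ₁ · cos φ₂ · cos Δλ )
  = atan2(0.57760, -0.81632) = 144.718° → normalised to [0°, 360°): 144.718°.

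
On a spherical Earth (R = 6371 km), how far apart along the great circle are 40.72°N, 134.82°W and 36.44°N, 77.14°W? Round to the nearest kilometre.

4946 km

Δλ = -77.14 − -134.82 = 57.68°.
Δφ = 36.44 − 40.72 = -4.28°.
a = sin²(Δφ/2) + cos φ₁ · cos φ₂ · sin²(Δλ/2) = 0.143262.
c = 2·atan2(√a, √(1−a)) = 0.77635 rad → d = 6371·c ≈ 4946.12 km.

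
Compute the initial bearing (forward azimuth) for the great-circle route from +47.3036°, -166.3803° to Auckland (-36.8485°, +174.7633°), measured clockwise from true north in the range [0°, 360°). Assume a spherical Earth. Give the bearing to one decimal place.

Δλ = 174.7633 − -166.3803 = 341.1436°; wrapped into (−180°, 180°]: -18.8564°.
θ = atan2( sin Δλ · cos φ₂ , cos φ₁ · sin φ₂ − sin φ₁ · cos φ₂ · cos Δλ )
  = atan2(-0.25863, -0.96323) = -164.970° → normalised to [0°, 360°): 195.030°.

195.0°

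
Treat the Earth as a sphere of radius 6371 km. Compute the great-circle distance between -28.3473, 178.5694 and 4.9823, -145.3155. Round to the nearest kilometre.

Δλ = -145.3155 − 178.5694 = -323.8849°; wrapped into (−180°, 180°]: 36.1151°.
Δφ = 4.9823 − -28.3473 = 33.3296°.
a = sin²(Δφ/2) + cos φ₁ · cos φ₂ · sin²(Δλ/2) = 0.166480.
c = 2·atan2(√a, √(1−a)) = 0.84057 rad → d = 6371·c ≈ 5355.25 km.

5355 km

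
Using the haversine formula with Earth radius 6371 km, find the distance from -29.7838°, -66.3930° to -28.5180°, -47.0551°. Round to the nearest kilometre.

1881 km

Δλ = -47.0551 − -66.3930 = 19.3379°.
Δφ = -28.5180 − -29.7838 = 1.2658°.
a = sin²(Δφ/2) + cos φ₁ · cos φ₂ · sin²(Δλ/2) = 0.021634.
c = 2·atan2(√a, √(1−a)) = 0.29524 rad → d = 6371·c ≈ 1880.99 km.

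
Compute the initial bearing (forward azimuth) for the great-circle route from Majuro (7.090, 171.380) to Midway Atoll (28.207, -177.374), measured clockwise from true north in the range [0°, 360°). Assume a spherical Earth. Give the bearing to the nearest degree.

Δλ = -177.374 − 171.380 = -348.754°; wrapped into (−180°, 180°]: 11.246°.
θ = atan2( sin Δλ · cos φ₂ , cos φ₁ · sin φ₂ − sin φ₁ · cos φ₂ · cos Δλ )
  = atan2(0.17186, 0.36236) = 25.374° → normalised to [0°, 360°): 25.374°.

25°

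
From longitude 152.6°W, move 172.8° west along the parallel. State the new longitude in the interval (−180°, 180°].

34.6°E

Start at -152.6°; shift −172.8° → -325.4°.
-325.4° lies outside (−180°, 180°]; add 360° → +34.6°.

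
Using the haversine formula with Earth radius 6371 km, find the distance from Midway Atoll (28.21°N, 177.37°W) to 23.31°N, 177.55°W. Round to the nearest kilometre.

Δλ = -177.55 − -177.37 = -0.18°.
Δφ = 23.31 − 28.21 = -4.90°.
a = sin²(Δφ/2) + cos φ₁ · cos φ₂ · sin²(Δλ/2) = 0.001829.
c = 2·atan2(√a, √(1−a)) = 0.08557 rad → d = 6371·c ≈ 545.15 km.

545 km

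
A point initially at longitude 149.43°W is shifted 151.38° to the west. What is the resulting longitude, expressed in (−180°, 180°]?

59.19°E

Start at -149.43°; shift −151.38° → -300.81°.
-300.81° lies outside (−180°, 180°]; add 360° → +59.19°.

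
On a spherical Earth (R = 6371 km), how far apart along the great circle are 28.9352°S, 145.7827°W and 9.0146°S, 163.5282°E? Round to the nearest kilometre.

Δλ = 163.5282 − -145.7827 = 309.3109°; wrapped into (−180°, 180°]: -50.6891°.
Δφ = -9.0146 − -28.9352 = 19.9206°.
a = sin²(Δφ/2) + cos φ₁ · cos φ₂ · sin²(Δλ/2) = 0.188299.
c = 2·atan2(√a, √(1−a)) = 0.89771 rad → d = 6371·c ≈ 5719.30 km.

5719 km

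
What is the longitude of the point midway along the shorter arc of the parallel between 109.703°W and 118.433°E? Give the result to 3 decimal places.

175.635°W

Signed shortest Δλ from -109.703° to +118.433° is -131.864°.
Midpoint longitude = -109.703° + (-131.864°)/2 = -109.703° − 65.932° = -175.635°.
(The naïve average (-109.703 + +118.433)/2 = 4.365° is on the wrong side of the globe.)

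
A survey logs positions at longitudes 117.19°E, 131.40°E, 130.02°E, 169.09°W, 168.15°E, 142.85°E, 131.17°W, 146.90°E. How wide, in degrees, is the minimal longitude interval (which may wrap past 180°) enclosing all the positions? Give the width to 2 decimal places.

111.64°

Sort the longitudes: -169.09°, -131.17°, +117.19°, +130.02°, +131.40°, +142.85°, +146.90°, +168.15°.
Eastward gaps between consecutive values (wrapping around): 37.92°, 248.36°, 12.83°, 1.38°, 11.45°, 4.05°, 21.25°, 22.76°.
Largest gap = 248.36° ⇒ minimal covering band is its complement: 360° − 248.36° = 111.64°.
Band runs from +117.19° eastward to -131.17°, crossing the antimeridian.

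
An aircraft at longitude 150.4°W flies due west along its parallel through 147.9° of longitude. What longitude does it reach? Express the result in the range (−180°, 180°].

Start at -150.4°; shift −147.9° → -298.3°.
-298.3° lies outside (−180°, 180°]; add 360° → +61.7°.

61.7°E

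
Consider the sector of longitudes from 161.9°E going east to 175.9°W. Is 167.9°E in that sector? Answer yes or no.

Yes

Band width going east from +161.9° to -175.9°: ((-175.9 − 161.9) mod 360) = 22.2°.
Offset of +167.9° east of the west edge: ((167.9 − 161.9) mod 360) = 6.0°.
6.0° ≤ 22.2° ⇒ inside.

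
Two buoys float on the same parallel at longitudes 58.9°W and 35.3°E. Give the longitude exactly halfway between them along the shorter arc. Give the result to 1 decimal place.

Signed shortest Δλ from -58.9° to +35.3° is +94.2°.
Midpoint longitude = -58.9° + (+94.2°)/2 = -58.9° + 47.1° = -11.8°.

11.8°W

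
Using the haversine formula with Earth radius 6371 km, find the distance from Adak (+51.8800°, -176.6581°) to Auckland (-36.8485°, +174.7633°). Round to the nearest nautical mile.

5346 nmi

Δλ = 174.7633 − -176.6581 = 351.4214°; wrapped into (−180°, 180°]: -8.5786°.
Δφ = -36.8485 − 51.8800 = -88.7285°.
a = sin²(Δφ/2) + cos φ₁ · cos φ₂ · sin²(Δλ/2) = 0.491668.
c = 2·atan2(√a, √(1−a)) = 1.55413 rad → d = 6371·c ≈ 9901.38 km ≈ 5346.32 nmi.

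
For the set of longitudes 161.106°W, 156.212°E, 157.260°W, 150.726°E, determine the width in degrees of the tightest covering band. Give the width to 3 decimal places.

52.014°

Sort the longitudes: -161.106°, -157.260°, +150.726°, +156.212°.
Eastward gaps between consecutive values (wrapping around): 3.846°, 307.986°, 5.486°, 42.682°.
Largest gap = 307.986° ⇒ minimal covering band is its complement: 360° − 307.986° = 52.014°.
Band runs from +150.726° eastward to -157.260°, crossing the antimeridian.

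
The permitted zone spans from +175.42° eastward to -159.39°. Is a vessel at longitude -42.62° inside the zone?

Band width going east from +175.42° to -159.39°: ((-159.39 − 175.42) mod 360) = 25.19°.
Offset of -42.62° east of the west edge: ((-42.62 − 175.42) mod 360) = 141.96°.
141.96° > 25.19° ⇒ outside.

No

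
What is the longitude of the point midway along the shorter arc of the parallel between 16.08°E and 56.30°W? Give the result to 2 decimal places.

Signed shortest Δλ from +16.08° to -56.30° is -72.38°.
Midpoint longitude = +16.08° + (-72.38°)/2 = +16.08° − 36.19° = -20.11°.

20.11°W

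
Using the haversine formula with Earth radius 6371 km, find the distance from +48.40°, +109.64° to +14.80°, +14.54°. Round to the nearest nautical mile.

4941 nmi

Δλ = 14.54 − 109.64 = -95.10°.
Δφ = 14.80 − 48.40 = -33.60°.
a = sin²(Δφ/2) + cos φ₁ · cos φ₂ · sin²(Δλ/2) = 0.433020.
c = 2·atan2(√a, √(1−a)) = 1.43643 rad → d = 6371·c ≈ 9151.51 km ≈ 4941.42 nmi.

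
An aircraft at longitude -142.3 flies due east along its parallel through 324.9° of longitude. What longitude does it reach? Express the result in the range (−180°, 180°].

Start at -142.3°; shift +324.9° → +182.6°.
+182.6° lies outside (−180°, 180°]; subtract 360° → -177.4°.

-177.4°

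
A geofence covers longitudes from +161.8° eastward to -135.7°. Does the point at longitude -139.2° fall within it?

Yes

Band width going east from +161.8° to -135.7°: ((-135.7 − 161.8) mod 360) = 62.5°.
Offset of -139.2° east of the west edge: ((-139.2 − 161.8) mod 360) = 59.0°.
59.0° ≤ 62.5° ⇒ inside.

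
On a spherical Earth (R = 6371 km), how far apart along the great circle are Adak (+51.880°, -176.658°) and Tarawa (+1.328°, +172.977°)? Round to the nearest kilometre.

Δλ = 172.977 − -176.658 = 349.635°; wrapped into (−180°, 180°]: -10.365°.
Δφ = 1.328 − 51.880 = -50.552°.
a = sin²(Δφ/2) + cos φ₁ · cos φ₂ · sin²(Δλ/2) = 0.187347.
c = 2·atan2(√a, √(1−a)) = 0.89527 rad → d = 6371·c ≈ 5703.78 km.

5704 km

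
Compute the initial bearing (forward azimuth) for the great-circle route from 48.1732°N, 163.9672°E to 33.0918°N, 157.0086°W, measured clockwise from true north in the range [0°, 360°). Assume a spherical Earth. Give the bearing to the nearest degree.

Δλ = -157.0086 − 163.9672 = -320.9758°; wrapped into (−180°, 180°]: 39.0242°.
θ = atan2( sin Δλ · cos φ₂ , cos φ₁ · sin φ₂ − sin φ₁ · cos φ₂ · cos Δλ )
  = atan2(0.52752, -0.12090) = 102.908° → normalised to [0°, 360°): 102.908°.

103°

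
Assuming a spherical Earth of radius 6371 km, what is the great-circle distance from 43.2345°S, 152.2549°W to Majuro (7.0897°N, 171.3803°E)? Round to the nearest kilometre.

Δλ = 171.3803 − -152.2549 = 323.6352°; wrapped into (−180°, 180°]: -36.3648°.
Δφ = 7.0897 − -43.2345 = 50.3242°.
a = sin²(Δφ/2) + cos φ₁ · cos φ₂ · sin²(Δλ/2) = 0.251176.
c = 2·atan2(√a, √(1−a)) = 1.04991 rad → d = 6371·c ≈ 6688.99 km.

6689 km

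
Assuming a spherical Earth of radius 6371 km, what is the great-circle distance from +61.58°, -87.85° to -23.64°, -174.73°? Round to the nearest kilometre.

Δλ = -174.73 − -87.85 = -86.88°.
Δφ = -23.64 − 61.58 = -85.22°.
a = sin²(Δφ/2) + cos φ₁ · cos φ₂ · sin²(Δλ/2) = 0.664466.
c = 2·atan2(√a, √(1−a)) = 1.90597 rad → d = 6371·c ≈ 12142.93 km.

12143 km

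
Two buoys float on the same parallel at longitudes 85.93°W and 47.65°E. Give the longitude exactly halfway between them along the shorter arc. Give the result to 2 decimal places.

Signed shortest Δλ from -85.93° to +47.65° is +133.58°.
Midpoint longitude = -85.93° + (+133.58°)/2 = -85.93° + 66.79° = -19.14°.

19.14°W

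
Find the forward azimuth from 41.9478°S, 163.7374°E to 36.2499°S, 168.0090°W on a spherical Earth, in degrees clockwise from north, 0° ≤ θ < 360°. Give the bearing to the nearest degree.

Δλ = -168.0090 − 163.7374 = -331.7464°; wrapped into (−180°, 180°]: 28.2536°.
θ = atan2( sin Δλ · cos φ₂ , cos φ₁ · sin φ₂ − sin φ₁ · cos φ₂ · cos Δλ )
  = atan2(0.38175, 0.03506) = 84.753° → normalised to [0°, 360°): 84.753°.

85°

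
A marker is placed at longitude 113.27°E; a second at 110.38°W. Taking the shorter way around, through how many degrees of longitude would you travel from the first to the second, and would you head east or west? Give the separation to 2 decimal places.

Raw difference: -110.38 − 113.27 = -223.65°.
Normalise into (−180°, 180°]: -223.65° + 360° = 136.35°.
Positive ⇒ the second point lies to the east; separation 136.35°.

136.35° east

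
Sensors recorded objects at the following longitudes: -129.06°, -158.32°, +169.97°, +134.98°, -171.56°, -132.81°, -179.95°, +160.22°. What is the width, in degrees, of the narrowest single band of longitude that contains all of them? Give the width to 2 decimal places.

95.96°

Sort the longitudes: -179.95°, -171.56°, -158.32°, -132.81°, -129.06°, +134.98°, +160.22°, +169.97°.
Eastward gaps between consecutive values (wrapping around): 8.39°, 13.24°, 25.51°, 3.75°, 264.04°, 25.24°, 9.75°, 10.08°.
Largest gap = 264.04° ⇒ minimal covering band is its complement: 360° − 264.04° = 95.96°.
Band runs from +134.98° eastward to -129.06°, crossing the antimeridian.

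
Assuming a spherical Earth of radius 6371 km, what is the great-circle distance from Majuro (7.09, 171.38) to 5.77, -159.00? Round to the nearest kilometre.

3276 km

Δλ = -159.00 − 171.38 = -330.38°; wrapped into (−180°, 180°]: 29.62°.
Δφ = 5.77 − 7.09 = -1.32°.
a = sin²(Δφ/2) + cos φ₁ · cos φ₂ · sin²(Δλ/2) = 0.064643.
c = 2·atan2(√a, √(1−a)) = 0.51415 rad → d = 6371·c ≈ 3275.62 km.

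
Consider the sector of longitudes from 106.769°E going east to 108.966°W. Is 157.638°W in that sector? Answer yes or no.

Yes

Band width going east from +106.769° to -108.966°: ((-108.966 − 106.769) mod 360) = 144.265°.
Offset of -157.638° east of the west edge: ((-157.638 − 106.769) mod 360) = 95.593°.
95.593° ≤ 144.265° ⇒ inside.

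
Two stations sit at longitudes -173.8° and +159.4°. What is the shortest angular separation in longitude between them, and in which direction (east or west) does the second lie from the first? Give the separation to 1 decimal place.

Raw difference: 159.4 − -173.8 = 333.2°.
Normalise into (−180°, 180°]: 333.2° − 360° = -26.8°.
Negative ⇒ the second point lies to the west; separation 26.8°.

26.8° west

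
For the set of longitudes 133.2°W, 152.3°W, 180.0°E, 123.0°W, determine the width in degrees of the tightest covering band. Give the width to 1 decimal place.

57.0°

Sort the longitudes: -152.3°, -133.2°, -123.0°, +180.0°.
Eastward gaps between consecutive values (wrapping around): 19.1°, 10.2°, 303.0°, 27.7°.
Largest gap = 303.0° ⇒ minimal covering band is its complement: 360° − 303.0° = 57.0°.
Band runs from +180.0° eastward to -123.0°, crossing the antimeridian.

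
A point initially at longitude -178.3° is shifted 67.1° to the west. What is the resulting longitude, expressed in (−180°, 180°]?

+114.6°

Start at -178.3°; shift −67.1° → -245.4°.
-245.4° lies outside (−180°, 180°]; add 360° → +114.6°.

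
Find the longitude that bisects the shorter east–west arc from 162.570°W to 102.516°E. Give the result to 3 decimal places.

149.973°E

Signed shortest Δλ from -162.570° to +102.516° is -94.914°.
Midpoint longitude = -162.570° + (-94.914°)/2 = -162.570° − 47.457° = -210.027°.
Normalise into (−180°, 180°]: +149.973°.
(The naïve average (-162.570 + +102.516)/2 = -30.027° is on the wrong side of the globe.)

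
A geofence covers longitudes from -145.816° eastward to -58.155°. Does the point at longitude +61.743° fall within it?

Band width going east from -145.816° to -58.155°: ((-58.155 − -145.816) mod 360) = 87.661°.
Offset of +61.743° east of the west edge: ((61.743 − -145.816) mod 360) = 207.559°.
207.559° > 87.661° ⇒ outside.

No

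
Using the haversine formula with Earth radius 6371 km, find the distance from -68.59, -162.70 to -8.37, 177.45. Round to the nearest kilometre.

6853 km

Δλ = 177.45 − -162.70 = 340.15°; wrapped into (−180°, 180°]: -19.85°.
Δφ = -8.37 − -68.59 = 60.22°.
a = sin²(Δφ/2) + cos φ₁ · cos φ₂ · sin²(Δλ/2) = 0.262393.
c = 2·atan2(√a, √(1−a)) = 1.07559 rad → d = 6371·c ≈ 6852.58 km.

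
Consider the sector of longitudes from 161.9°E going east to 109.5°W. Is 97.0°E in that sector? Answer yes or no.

Band width going east from +161.9° to -109.5°: ((-109.5 − 161.9) mod 360) = 88.6°.
Offset of +97.0° east of the west edge: ((97.0 − 161.9) mod 360) = 295.1°.
295.1° > 88.6° ⇒ outside.

No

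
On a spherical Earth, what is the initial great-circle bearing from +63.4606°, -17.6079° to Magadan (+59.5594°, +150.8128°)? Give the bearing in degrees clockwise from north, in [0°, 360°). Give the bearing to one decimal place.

Δλ = 150.8128 − -17.6079 = 168.4207°.
θ = atan2( sin Δλ · cos φ₂ , cos φ₁ · sin φ₂ − sin φ₁ · cos φ₂ · cos Δλ )
  = atan2(0.10170, 0.82926) = 6.992° → normalised to [0°, 360°): 6.992°.

7.0°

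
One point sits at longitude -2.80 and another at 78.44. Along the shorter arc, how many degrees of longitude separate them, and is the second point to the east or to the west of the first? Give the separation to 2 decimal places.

81.24° east

Raw difference: 78.44 − -2.80 = 81.24°.
Normalise into (−180°, 180°]: 81.24° stays 81.24°.
Positive ⇒ the second point lies to the east; separation 81.24°.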